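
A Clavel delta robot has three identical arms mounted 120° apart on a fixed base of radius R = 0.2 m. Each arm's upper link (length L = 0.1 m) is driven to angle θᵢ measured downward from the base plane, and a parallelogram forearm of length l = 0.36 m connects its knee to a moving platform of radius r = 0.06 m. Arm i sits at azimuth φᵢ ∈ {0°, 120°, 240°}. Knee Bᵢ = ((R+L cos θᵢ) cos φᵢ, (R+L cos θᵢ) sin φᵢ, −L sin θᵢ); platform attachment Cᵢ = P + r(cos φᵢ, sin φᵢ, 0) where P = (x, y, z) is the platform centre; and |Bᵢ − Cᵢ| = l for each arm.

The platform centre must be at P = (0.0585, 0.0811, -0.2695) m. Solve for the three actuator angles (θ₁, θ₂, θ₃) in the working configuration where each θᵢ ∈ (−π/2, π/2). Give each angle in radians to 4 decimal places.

θ₁ = -0.3490, θ₂ = -0.1742, θ₃ = 0.8724

rotate P by −φ1: (0.0585, 0.0811, -0.2695)
  A=0.0815, B=-0.2695, C=(l²−L²−A²−y'²−z²)/(2L)=0.1688
  γ=atan2(-0.2695,0.0815)=-1.2771;  ψ=arccos(0.5994)=0.9281;  θ1=γ+ψ≈-0.3490
arm 2 (φ=120.0°): x'=0.0410, y'=-0.0912
  e−x'=0.0990;  (l²−L²−(e−x')²−y'²−z²)/2L = 0.1442
  θ2 = atan2(B,A) + arccos(C/0.2871) = -0.1742
arm 3 (φ=240.0°): x'=-0.0995, y'=0.0101
  e−x'=0.2395;  (l²−L²−(e−x')²−y'²−z²)/2L = -0.0524
  θ3 = atan2(B,A) + arccos(C/0.3605) = 0.8724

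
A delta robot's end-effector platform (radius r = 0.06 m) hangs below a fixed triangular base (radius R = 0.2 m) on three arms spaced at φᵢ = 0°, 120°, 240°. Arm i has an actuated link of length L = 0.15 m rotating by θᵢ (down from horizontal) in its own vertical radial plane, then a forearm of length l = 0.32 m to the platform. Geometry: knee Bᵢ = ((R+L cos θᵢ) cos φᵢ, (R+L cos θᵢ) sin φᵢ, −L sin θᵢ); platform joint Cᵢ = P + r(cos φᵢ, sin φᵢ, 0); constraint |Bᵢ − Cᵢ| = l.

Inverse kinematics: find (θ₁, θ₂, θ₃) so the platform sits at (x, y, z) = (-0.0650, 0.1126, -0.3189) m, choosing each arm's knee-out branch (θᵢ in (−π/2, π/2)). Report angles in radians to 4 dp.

rotate P by −φ1: (-0.0650, 0.1126, -0.3189)
  A=0.2050, B=-0.3189, C=(l²−L²−A²−y'²−z²)/(2L)=-0.2550
  θ1 = atan2(B,A) + arccos(C/0.3791) = 1.3091
φ2=120.0° → target in arm frame (0.1300, 0.0000)
  A=0.0100, B=-0.3189, C=(l²−L²−A²−y'²−z²)/(2L)=-0.0730
  θ2 = atan2(B,A) + arccos(C/0.3191) = 0.2621
φ3=240.0° → target in arm frame (-0.0650, -0.1126)
  e−x'=0.2050;  (l²−L²−(e−x')²−y'²−z²)/2L = -0.2550
  √(A²+B²)=0.3791;  θ3 = -0.9994+2.3086 ≈ 1.3092

θ₁ = 1.3091, θ₂ = 0.2621, θ₃ = 1.3092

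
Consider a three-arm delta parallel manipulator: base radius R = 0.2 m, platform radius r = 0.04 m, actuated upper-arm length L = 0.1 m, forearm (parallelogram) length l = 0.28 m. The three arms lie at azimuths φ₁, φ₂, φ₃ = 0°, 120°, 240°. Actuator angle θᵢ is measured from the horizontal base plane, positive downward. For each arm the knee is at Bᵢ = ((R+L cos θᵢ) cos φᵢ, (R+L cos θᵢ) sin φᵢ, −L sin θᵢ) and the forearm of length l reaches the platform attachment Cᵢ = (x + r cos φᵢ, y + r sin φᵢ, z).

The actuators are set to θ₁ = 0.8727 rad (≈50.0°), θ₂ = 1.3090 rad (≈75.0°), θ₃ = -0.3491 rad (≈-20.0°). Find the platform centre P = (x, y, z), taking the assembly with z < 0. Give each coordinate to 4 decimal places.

arm 1 at φ=0.0°: (R−r)+L cos θ1 = 0.2243;  O1 = (0.2243, 0.0000, -0.0766)
arm 2 at φ=120.0°: (R−r)+L cos θ2 = 0.1859;  O2 = (-0.0929, 0.1610, -0.0966)
arm 3 at φ=240.0°: (R−r)+L cos θ3 = 0.2540;  O3 = (-0.1270, -0.2199, 0.0342)
subtract pairs → two planes through P
plane₁₂: -0.6344x+0.3220y+-0.0400z = -0.0123
Cramer: x(z) = 0.0046+0.1064z;  y(z) = -0.0290+0.3339z
sphere 1 gives Az²+Bz+C=0 with A=1.1228, B=0.0871, C=-0.0235;  B²−4AC=0.1129;  roots -0.1884, 0.1108;  negative root z = -0.1884
x = -0.0154, y = -0.0919

(-0.0154, -0.0919, -0.1884)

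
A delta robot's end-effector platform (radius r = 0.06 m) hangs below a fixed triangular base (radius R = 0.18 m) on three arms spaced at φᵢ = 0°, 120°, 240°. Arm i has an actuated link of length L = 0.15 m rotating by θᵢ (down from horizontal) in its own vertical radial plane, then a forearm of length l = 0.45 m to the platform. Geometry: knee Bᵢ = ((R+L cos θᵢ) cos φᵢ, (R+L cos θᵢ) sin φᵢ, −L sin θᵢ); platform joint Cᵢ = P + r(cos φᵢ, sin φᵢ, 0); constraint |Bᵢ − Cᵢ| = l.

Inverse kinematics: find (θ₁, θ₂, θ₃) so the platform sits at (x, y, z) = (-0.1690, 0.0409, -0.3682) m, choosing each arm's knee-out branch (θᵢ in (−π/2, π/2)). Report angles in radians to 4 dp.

θ₁ = 0.9600, θ₂ = -0.2615, θ₃ = 0.0872

arm 1 (φ=0.0°): x'=-0.1690, y'=0.0409
  A=0.2890, B=-0.3682, C=(l²−L²−A²−y'²−z²)/(2L)=-0.1359
  γ=atan2(-0.3682,0.2890)=-0.9053;  ψ=arccos(-0.2903)=1.8653;  θ1=γ+ψ≈0.9600
φ2=120.0° → target in arm frame (0.1199, 0.1259)
  A=0.0001, B=-0.3682, C=(l²−L²−A²−y'²−z²)/(2L)=0.0953
  θ2 = atan2(B,A) + arccos(C/0.3682) = -0.2615
rotate P by −φ3: (0.0491, -0.1668, -0.3682)
  A=0.0709, B=-0.3682, C=(l²−L²−A²−y'²−z²)/(2L)=0.0386
  √(A²+B²)=0.3750;  θ3 = -1.3805+1.4677 ≈ 0.0872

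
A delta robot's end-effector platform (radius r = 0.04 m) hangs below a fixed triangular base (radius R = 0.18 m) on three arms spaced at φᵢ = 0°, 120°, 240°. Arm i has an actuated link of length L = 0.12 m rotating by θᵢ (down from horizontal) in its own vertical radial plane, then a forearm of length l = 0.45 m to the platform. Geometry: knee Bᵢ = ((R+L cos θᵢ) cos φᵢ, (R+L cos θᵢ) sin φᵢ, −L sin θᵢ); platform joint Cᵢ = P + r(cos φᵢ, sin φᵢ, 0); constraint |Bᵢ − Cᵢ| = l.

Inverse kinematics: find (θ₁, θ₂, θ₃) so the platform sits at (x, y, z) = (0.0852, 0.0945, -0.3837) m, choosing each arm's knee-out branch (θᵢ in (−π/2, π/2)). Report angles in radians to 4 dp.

θ₁ = -0.1745, θ₂ = 0.0872, θ₃ = 0.8728

arm 1 (φ=0.0°): x'=0.0852, y'=0.0945
  A cos θ + B sin θ = C:  0.0548·cos θ + -0.3837·sin θ = 0.1206
  γ=atan2(-0.3837,0.0548)=-1.4289;  ψ=arccos(0.3111)=1.2544;  θ1=γ+ψ≈-0.1745
arm 2 (φ=120.0°): x'=0.0392, y'=-0.1210
  e−x'=0.1008;  (l²−L²−(e−x')²−y'²−z²)/2L = 0.0670
  γ=atan2(-0.3837,0.1008)=-1.3140;  ψ=arccos(0.1688)=1.4012;  θ2=γ+ψ≈0.0872
rotate P by −φ3: (-0.1244, 0.0265, -0.3837)
  A cos θ + B sin θ = C:  0.2644·cos θ + -0.3837·sin θ = -0.1240
  γ=atan2(-0.3837,0.2644)=-0.9674;  ψ=arccos(-0.2661)=1.8401;  θ3=γ+ψ≈0.8728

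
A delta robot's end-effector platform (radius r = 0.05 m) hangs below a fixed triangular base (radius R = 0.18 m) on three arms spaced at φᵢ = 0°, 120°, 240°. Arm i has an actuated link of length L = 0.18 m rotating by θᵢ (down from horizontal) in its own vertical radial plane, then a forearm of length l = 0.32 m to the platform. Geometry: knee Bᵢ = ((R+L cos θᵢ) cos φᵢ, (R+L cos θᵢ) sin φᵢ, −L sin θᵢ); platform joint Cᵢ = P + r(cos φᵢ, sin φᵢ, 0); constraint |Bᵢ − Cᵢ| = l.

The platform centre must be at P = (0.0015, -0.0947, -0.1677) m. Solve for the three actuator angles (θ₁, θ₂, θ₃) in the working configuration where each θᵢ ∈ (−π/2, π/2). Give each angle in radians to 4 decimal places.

θ₁ = 0.4365, θ₂ = 0.9598, θ₃ = -0.3490

arm 1 (φ=0.0°): x'=0.0015, y'=-0.0947
  e−x'=0.1285;  (l²−L²−(e−x')²−y'²−z²)/2L = 0.0455
  √(A²+B²)=0.2113;  θ1 = -0.9170+1.3535 ≈ 0.4365
rotate P by −φ2: (-0.0828, 0.0461, -0.1677)
  A cos θ + B sin θ = C:  0.2128·cos θ + -0.1677·sin θ = -0.0153
  γ=atan2(-0.1677,0.2128)=-0.6675;  ψ=arccos(-0.0565)=1.6273;  θ2=γ+ψ≈0.9598
φ3=240.0° → target in arm frame (0.0813, 0.0486)
  e−x'=0.0487;  (l²−L²−(e−x')²−y'²−z²)/2L = 0.1032
  γ=atan2(-0.1677,0.0487)=-1.2880;  ψ=arccos(0.5907)=0.9389;  θ3=γ+ψ≈-0.3490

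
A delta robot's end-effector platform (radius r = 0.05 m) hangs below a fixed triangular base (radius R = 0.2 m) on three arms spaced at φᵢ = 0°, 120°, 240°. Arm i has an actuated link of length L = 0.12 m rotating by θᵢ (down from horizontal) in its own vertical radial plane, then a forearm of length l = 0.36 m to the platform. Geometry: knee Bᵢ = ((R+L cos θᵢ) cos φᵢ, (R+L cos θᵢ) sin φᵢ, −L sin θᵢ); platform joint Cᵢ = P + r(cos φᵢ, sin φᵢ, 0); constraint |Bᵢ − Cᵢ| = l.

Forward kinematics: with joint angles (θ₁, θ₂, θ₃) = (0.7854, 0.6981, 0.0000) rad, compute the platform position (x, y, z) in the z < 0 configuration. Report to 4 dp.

φ1=0.0°: virtual centre (0.2349, 0.0000, -0.0849), radius l
arm 2 at φ=120.0°: (R−r)+L cos θ2 = 0.2419;  S2 = (-0.1210, 0.2095, -0.0771)
S3 = (0.2700·cos240.0°, 0.2700·sin240.0°, 0.0000) = (-0.1350, -0.2338, 0.0000)
eliminate P² terms by subtracting sphere 1 from 2 and 3
[-0.7116 0.4190 0.0154]·P = 0.0021;  [-0.7397 -0.4677 0.1697]·P = 0.0105
det = 0.6428;  x = -0.0084+0.1219z,  y = -0.0092+0.1701z
quadratic in z: (1.0438)z²+(0.1073)z+(-0.0631)=0, √Δ=0.5245 → z ∈ {-0.3026, 0.1999}; z = -0.3026 (taking z<0)
x = -0.0453, y = -0.0607

(-0.0453, -0.0607, -0.3026)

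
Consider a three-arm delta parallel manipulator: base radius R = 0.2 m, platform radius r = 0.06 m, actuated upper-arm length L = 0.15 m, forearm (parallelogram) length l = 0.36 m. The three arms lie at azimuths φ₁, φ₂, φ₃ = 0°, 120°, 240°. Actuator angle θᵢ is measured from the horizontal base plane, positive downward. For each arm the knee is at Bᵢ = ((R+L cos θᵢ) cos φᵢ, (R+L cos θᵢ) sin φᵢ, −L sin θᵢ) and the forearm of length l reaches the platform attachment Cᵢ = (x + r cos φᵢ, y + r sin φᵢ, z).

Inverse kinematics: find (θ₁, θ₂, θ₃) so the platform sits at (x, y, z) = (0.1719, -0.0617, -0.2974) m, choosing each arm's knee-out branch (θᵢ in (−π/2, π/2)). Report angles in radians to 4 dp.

rotate P by −φ1: (0.1719, -0.0617, -0.2974)
  e−x'=-0.0319;  (l²−L²−(e−x')²−y'²−z²)/2L = 0.0461
  θ1 = atan2(B,A) + arccos(C/0.2991) = -0.2616
φ2=120.0° → target in arm frame (-0.1394, -0.1180)
  e−x'=0.2794;  (l²−L²−(e−x')²−y'²−z²)/2L = -0.2444
  √(A²+B²)=0.4080;  θ2 = -0.8166+2.2131 ≈ 1.3965
rotate P by −φ3: (-0.0325, 0.1797, -0.2974)
  A cos θ + B sin θ = C:  0.1725·cos θ + -0.2974·sin θ = -0.1447
  θ3 = atan2(B,A) + arccos(C/0.3438) = 0.9600

θ₁ = -0.2616, θ₂ = 1.3965, θ₃ = 0.9600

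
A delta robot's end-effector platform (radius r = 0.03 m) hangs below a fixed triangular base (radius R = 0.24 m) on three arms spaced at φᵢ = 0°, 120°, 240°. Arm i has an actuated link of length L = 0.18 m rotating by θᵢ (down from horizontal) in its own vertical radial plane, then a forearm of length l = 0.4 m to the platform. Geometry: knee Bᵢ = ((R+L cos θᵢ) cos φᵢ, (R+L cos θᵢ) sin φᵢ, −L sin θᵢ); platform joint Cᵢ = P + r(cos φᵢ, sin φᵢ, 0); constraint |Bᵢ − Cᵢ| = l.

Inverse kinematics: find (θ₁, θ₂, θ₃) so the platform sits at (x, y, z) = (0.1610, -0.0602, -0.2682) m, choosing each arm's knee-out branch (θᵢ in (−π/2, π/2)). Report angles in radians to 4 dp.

rotate P by −φ1: (0.1610, -0.0602, -0.2682)
  A=0.0490, B=-0.2682, C=(l²−L²−A²−y'²−z²)/(2L)=0.1379
  √(A²+B²)=0.2726;  θ1 = -1.3901+1.0405 ≈ -0.3496
arm 2 (φ=120.0°): x'=-0.1326, y'=-0.1093
  A cos θ + B sin θ = C:  0.3426·cos θ + -0.2682·sin θ = -0.2047
  θ2 = atan2(B,A) + arccos(C/0.4351) = 1.3964
φ3=240.0° → target in arm frame (-0.0284, 0.1695)
  e−x'=0.2384;  (l²−L²−(e−x')²−y'²−z²)/2L = -0.0830
  √(A²+B²)=0.3588;  θ3 = -0.8442+1.8043 ≈ 0.9601

θ₁ = -0.3496, θ₂ = 1.3964, θ₃ = 0.9601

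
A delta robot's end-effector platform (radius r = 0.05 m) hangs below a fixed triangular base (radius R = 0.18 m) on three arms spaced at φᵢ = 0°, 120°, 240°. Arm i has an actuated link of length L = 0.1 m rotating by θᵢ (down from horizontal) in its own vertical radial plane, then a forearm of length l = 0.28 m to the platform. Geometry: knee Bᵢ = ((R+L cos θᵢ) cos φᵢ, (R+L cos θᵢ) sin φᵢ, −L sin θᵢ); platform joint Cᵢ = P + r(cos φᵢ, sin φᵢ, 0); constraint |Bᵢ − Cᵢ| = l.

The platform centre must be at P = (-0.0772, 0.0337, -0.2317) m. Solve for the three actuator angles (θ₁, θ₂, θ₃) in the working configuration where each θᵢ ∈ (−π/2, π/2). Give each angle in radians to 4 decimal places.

arm 1 (φ=0.0°): x'=-0.0772, y'=0.0337
  A cos θ + B sin θ = C:  0.2072·cos θ + -0.2317·sin θ = -0.1468
  θ1 = atan2(B,A) + arccos(C/0.3108) = 1.2214
arm 2 (φ=120.0°): x'=0.0678, y'=0.0500
  e−x'=0.0622;  (l²−L²−(e−x')²−y'²−z²)/2L = 0.0417
  θ2 = atan2(B,A) + arccos(C/0.2399) = 0.0875
φ3=240.0° → target in arm frame (0.0094, -0.0837)
  A=0.1206, B=-0.2317, C=(l²−L²−A²−y'²−z²)/(2L)=-0.0342
  γ=atan2(-0.2317,0.1206)=-1.0909;  ψ=arccos(-0.1308)=1.7020;  θ3=γ+ψ≈0.6110

θ₁ = 1.2214, θ₂ = 0.0875, θ₃ = 0.6110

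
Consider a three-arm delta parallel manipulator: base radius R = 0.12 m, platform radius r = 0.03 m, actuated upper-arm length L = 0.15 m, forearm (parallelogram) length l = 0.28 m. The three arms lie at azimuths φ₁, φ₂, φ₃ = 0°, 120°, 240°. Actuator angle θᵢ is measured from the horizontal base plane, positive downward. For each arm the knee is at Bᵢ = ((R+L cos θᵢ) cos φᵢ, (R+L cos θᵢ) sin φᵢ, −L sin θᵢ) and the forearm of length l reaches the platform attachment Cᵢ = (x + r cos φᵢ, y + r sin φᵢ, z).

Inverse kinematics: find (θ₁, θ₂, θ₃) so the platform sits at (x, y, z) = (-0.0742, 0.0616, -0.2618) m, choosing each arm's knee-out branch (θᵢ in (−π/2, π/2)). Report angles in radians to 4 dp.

arm 1 (φ=0.0°): x'=-0.0742, y'=0.0616
  e−x'=0.1642;  (l²−L²−(e−x')²−y'²−z²)/2L = -0.1447
  θ1 = atan2(B,A) + arccos(C/0.3090) = 1.0473
rotate P by −φ2: (0.0904, 0.0335, -0.2618)
  A cos θ + B sin θ = C:  -0.0004·cos θ + -0.2618·sin θ = -0.0459
  γ=atan2(-0.2618,-0.0004)=-1.5725;  ψ=arccos(-0.1752)=1.7469;  θ2=γ+ψ≈0.1744
rotate P by −φ3: (-0.0162, -0.0951, -0.2618)
  A=0.1062, B=-0.2618, C=(l²−L²−A²−y'²−z²)/(2L)=-0.1099
  γ=atan2(-0.2618,0.1062)=-1.1853;  ψ=arccos(-0.3889)=1.9702;  θ3=γ+ψ≈0.7850

θ₁ = 1.0473, θ₂ = 0.1744, θ₃ = 0.7850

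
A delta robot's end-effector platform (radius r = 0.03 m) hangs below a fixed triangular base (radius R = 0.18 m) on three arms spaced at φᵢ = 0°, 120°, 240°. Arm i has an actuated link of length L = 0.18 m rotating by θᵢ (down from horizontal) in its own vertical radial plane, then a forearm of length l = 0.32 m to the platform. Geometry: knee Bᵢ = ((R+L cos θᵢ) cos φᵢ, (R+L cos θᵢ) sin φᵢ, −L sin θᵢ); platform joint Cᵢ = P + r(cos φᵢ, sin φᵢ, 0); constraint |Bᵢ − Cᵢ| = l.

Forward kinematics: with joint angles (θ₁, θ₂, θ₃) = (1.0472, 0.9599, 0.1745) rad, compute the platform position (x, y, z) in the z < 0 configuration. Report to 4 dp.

arm 1 at φ=0.0°: e+L cos θ1 = 0.2400;  O1 = (0.2400, 0.0000, -0.1559)
arm 2 at φ=120.0°: e+L cos θ2 = 0.2532;  O2 = (-0.1266, 0.2193, -0.1474)
φ3=240.0°: virtual centre (-0.1636, -0.2834, -0.0313), radius l
eliminate P² terms by subtracting sphere 1 from 2 and 3
[-0.7332 0.4386 0.0169]·P = 0.0040;  [-0.8073 -0.5668 0.2493]·P = 0.0262
det = 0.7697;  x = -0.0178+0.1545z,  y = -0.0208+0.2197z
into |P−O₁|² = l²: 1.0722z² + 0.2230z + -0.0112 = 0;  Δ = 0.0977;  z = -0.2497 or 0.0418 → z<0 root = -0.2497
x = -0.0564, y = -0.0757

(-0.0564, -0.0757, -0.2497)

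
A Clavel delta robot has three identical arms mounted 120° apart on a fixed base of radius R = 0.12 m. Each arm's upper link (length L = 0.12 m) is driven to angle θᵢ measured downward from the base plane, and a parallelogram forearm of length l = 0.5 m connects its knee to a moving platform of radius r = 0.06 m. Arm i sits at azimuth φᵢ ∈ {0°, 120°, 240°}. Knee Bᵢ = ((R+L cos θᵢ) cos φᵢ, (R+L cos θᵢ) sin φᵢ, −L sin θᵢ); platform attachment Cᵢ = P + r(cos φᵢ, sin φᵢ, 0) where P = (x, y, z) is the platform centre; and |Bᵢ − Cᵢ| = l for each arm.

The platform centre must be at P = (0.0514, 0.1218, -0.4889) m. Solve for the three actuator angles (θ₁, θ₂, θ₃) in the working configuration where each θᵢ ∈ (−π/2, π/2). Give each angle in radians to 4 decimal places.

rotate P by −φ1: (0.0514, 0.1218, -0.4889)
  e−x'=0.0086;  (l²−L²−(e−x')²−y'²−z²)/2L = -0.0764
  θ1 = atan2(B,A) + arccos(C/0.4890) = 0.1744
arm 2 (φ=120.0°): x'=0.0798, y'=-0.1054
  A=-0.0198, B=-0.4889, C=(l²−L²−A²−y'²−z²)/(2L)=-0.0622
  θ2 = atan2(B,A) + arccos(C/0.4893) = 0.0870
rotate P by −φ3: (-0.1312, -0.0164, -0.4889)
  A=0.1912, B=-0.4889, C=(l²−L²−A²−y'²−z²)/(2L)=-0.1677
  θ3 = atan2(B,A) + arccos(C/0.5250) = 0.6979

θ₁ = 0.1744, θ₂ = 0.0870, θ₃ = 0.6979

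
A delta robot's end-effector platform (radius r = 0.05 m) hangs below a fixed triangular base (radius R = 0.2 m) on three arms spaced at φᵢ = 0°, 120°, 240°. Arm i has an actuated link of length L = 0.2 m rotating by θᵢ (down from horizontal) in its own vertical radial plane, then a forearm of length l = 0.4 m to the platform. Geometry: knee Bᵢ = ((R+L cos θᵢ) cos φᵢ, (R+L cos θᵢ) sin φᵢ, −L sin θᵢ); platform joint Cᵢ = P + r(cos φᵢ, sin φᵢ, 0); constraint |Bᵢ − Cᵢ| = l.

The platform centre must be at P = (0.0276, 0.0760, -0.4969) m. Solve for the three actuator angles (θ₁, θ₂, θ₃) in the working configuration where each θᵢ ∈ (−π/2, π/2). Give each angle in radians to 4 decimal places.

rotate P by −φ1: (0.0276, 0.0760, -0.4969)
  A=0.1224, B=-0.4969, C=(l²−L²−A²−y'²−z²)/(2L)=-0.3692
  γ=atan2(-0.4969,0.1224)=-1.3293;  ψ=arccos(-0.7214)=2.3766;  θ1=γ+ψ≈1.0473
arm 2 (φ=120.0°): x'=0.0520, y'=-0.0619
  A cos θ + B sin θ = C:  0.0980·cos θ + -0.4969·sin θ = -0.3509
  γ=atan2(-0.4969,0.0980)=-1.3761;  ψ=arccos(-0.6927)=2.3361;  θ2=γ+ψ≈0.9600
φ3=240.0° → target in arm frame (-0.0796, -0.0141)
  e−x'=0.2296;  (l²−L²−(e−x')²−y'²−z²)/2L = -0.4496
  θ3 = atan2(B,A) + arccos(C/0.5474) = 1.3966

θ₁ = 1.0473, θ₂ = 0.9600, θ₃ = 1.3966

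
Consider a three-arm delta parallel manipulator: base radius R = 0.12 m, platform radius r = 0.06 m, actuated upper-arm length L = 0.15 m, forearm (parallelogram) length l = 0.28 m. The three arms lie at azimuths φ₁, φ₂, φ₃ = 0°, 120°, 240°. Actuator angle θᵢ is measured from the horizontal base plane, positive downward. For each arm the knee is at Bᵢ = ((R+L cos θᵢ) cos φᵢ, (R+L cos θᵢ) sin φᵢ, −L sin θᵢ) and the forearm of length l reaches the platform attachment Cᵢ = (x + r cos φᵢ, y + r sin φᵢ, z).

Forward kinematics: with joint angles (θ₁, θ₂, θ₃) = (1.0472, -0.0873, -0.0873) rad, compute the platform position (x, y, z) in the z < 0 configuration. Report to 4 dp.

(-0.1366, 0.0000, -0.1978)

O1 = (0.1350·cos0.0°, 0.1350·sin0.0°, -0.1299) = (0.1350, 0.0000, -0.1299)
arm 2 at φ=120.0°: e+L cos θ2 = 0.2094;  O2 = (-0.1047, 0.1814, 0.0131)
O3 = (0.2094·cos240.0°, 0.2094·sin240.0°, 0.0131) = (-0.1047, -0.1814, 0.0131)
|O₂|²−|O₁|² = 0.0089;  |O₃|²−|O₁|² = 0.0089
[-0.4794 0.3627 0.2860]·P = 0.0089;  [-0.4794 -0.3627 0.2860]·P = 0.0089
det = 0.3478;  x = -0.0186+0.5965z,  y = 0.0000+0.0000z
sphere 1 gives Az²+Bz+C=0 with A=1.3558, B=0.0765, C=-0.0379;  B²−4AC=0.2115;  roots -0.1978, 0.1414;  negative root z = -0.1978
x = -0.1366, y = 0.0000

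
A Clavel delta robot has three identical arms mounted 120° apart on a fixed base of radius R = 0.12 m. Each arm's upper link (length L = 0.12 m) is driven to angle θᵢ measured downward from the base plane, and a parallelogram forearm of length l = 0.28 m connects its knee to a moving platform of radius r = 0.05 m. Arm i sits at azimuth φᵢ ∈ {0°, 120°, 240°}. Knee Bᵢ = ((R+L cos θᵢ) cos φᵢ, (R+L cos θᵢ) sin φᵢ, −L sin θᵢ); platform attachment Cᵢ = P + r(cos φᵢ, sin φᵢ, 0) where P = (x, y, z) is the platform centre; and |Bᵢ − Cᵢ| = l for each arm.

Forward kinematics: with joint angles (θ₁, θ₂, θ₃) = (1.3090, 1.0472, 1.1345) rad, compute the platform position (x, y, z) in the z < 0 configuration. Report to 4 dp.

(-0.0313, 0.0104, -0.3624)

φ1=0.0°: virtual centre (0.1011, 0.0000, -0.1159), radius l
O2 = (0.1300·cos120.0°, 0.1300·sin120.0°, -0.1039) = (-0.0650, 0.1126, -0.1039)
O3 = (0.1207·cos240.0°, 0.1207·sin240.0°, -0.1088) = (-0.0604, -0.1045, -0.1088)
subtract pairs → two planes through P
linear system: -0.3321x+0.2252y = 0.0041−0.0240z; -0.3228x+-0.2091y = 0.0028−0.0143z
det = 0.1421;  x = -0.0103+0.0579z,  y = 0.0028+-0.0210z
sphere 1 gives Az²+Bz+C=0 with A=1.0038, B=0.2188, C=-0.0526;  B²−4AC=0.2589;  roots -0.3624, 0.1445;  negative root z = -0.3624
x = -0.0313, y = 0.0104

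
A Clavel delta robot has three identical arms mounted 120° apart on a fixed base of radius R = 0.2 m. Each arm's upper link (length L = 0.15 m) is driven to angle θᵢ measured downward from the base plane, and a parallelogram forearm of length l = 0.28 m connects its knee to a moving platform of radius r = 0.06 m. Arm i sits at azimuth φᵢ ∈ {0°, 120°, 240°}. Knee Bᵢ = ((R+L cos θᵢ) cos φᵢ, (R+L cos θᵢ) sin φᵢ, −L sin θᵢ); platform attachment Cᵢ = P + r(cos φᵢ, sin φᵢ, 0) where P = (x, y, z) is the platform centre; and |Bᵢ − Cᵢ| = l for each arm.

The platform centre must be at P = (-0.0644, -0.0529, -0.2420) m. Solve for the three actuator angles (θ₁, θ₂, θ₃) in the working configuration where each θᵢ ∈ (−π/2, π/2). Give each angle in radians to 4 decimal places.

θ₁ = 1.2216, θ₂ = 0.9597, θ₃ = 0.3492

φ1=0.0° → target in arm frame (-0.0644, -0.0529)
  e−x'=0.2044;  (l²−L²−(e−x')²−y'²−z²)/2L = -0.1575
  √(A²+B²)=0.3168;  θ1 = -0.8694+2.0911 ≈ 1.2216
φ2=120.0° → target in arm frame (-0.0136, 0.0822)
  A cos θ + B sin θ = C:  0.1536·cos θ + -0.2420·sin θ = -0.1101
  √(A²+B²)=0.2866;  θ2 = -1.0052+1.9649 ≈ 0.9597
arm 3 (φ=240.0°): x'=0.0780, y'=-0.0293
  A=0.0620, B=-0.2420, C=(l²−L²−A²−y'²−z²)/(2L)=-0.0246
  γ=atan2(-0.2420,0.0620)=-1.3200;  ψ=arccos(-0.0983)=1.6692;  θ3=γ+ψ≈0.3492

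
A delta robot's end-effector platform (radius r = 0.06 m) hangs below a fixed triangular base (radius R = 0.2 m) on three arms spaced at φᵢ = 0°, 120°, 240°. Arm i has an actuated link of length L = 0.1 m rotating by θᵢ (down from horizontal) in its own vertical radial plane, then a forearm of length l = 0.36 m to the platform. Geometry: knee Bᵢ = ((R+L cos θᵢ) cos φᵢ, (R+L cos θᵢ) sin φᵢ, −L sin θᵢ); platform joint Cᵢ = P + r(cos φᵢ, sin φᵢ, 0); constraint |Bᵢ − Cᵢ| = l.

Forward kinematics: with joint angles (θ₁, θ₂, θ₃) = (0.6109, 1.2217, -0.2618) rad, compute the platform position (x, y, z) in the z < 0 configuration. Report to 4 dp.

φ1=0.0°: virtual centre (0.2219, 0.0000, -0.0574), radius l
S2 = (0.1742·cos120.0°, 0.1742·sin120.0°, -0.0940) = (-0.0871, 0.1509, -0.0940)
S3 = (0.2366·cos240.0°, 0.2366·sin240.0°, 0.0259) = (-0.1183, -0.2049, 0.0259)
subtract pairs → two planes through P
[-0.6180 0.3017 -0.0732]·P = -0.0134;  [-0.6804 -0.4098 0.1665]·P = 0.0041
Cramer: x(z) = 0.0092+0.0441z;  y(z) = -0.0254+0.3330z
into |P−S₁|² = l²: 1.1128z² + 0.0791z + -0.0804 = 0;  Δ = 0.3643;  z = -0.3067 or 0.2357 → z<0 root = -0.3067
x = -0.0043, y = -0.1275

(-0.0043, -0.1275, -0.3067)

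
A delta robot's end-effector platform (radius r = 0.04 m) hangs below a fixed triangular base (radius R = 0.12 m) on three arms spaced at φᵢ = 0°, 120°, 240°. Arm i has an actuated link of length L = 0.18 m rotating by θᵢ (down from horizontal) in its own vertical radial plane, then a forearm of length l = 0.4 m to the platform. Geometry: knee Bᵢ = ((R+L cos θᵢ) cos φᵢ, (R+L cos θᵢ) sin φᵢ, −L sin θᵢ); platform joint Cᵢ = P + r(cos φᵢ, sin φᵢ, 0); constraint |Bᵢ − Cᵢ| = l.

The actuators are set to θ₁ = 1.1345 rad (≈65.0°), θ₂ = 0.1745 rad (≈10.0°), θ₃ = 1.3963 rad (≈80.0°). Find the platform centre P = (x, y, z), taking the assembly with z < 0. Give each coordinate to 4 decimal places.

(-0.0541, 0.2183, -0.4242)

arm 1 at φ=0.0°: (R−r)+L cos θ1 = 0.1561;  centre 1 = (0.1561, 0.0000, -0.1631)
centre 2 = (0.2573·cos120.0°, 0.2573·sin120.0°, -0.0313) = (-0.1286, 0.2228, -0.0313)
centre 3 = (0.1113·cos240.0°, 0.1113·sin240.0°, -0.1773) = (-0.0556, -0.0963, -0.1773)
subtract pairs → two planes through P
[-0.5694 0.4456 0.2638]·P = 0.0162;  [-0.4234 -0.1927 -0.0283]·P = -0.0072
det = 0.2984;  x = 0.0003+0.1281z,  y = 0.0367+-0.4282z
sphere 1 gives Az²+Bz+C=0 with A=1.1998, B=0.2549, C=-0.1078;  B²−4AC=0.5822;  roots -0.4242, 0.2117;  negative root z = -0.4242
x = -0.0541, y = 0.2183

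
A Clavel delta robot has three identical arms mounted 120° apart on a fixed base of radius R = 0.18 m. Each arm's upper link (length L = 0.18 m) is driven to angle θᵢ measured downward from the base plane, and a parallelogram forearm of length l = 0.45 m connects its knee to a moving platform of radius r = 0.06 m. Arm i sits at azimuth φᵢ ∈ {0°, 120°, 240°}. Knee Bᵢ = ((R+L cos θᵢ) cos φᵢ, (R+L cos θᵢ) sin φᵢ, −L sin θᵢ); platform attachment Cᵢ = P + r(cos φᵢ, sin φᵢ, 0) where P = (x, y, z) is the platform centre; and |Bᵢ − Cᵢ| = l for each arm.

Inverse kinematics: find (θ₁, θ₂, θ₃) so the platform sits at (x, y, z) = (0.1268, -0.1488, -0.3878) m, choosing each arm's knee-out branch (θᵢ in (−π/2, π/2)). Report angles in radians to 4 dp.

arm 1 (φ=0.0°): x'=0.1268, y'=-0.1488
  e−x'=-0.0068;  (l²−L²−(e−x')²−y'²−z²)/2L = -0.0069
  √(A²+B²)=0.3879;  θ1 = -1.5883+1.5885 ≈ 0.0002
rotate P by −φ2: (-0.1923, -0.0354, -0.3878)
  A=0.3123, B=-0.3878, C=(l²−L²−A²−y'²−z²)/(2L)=-0.2196
  √(A²+B²)=0.4979;  θ2 = -0.8929+2.0275 ≈ 1.1347
arm 3 (φ=240.0°): x'=0.0655, y'=0.1842
  e−x'=0.0545;  (l²−L²−(e−x')²−y'²−z²)/2L = -0.0478
  θ3 = atan2(B,A) + arccos(C/0.3916) = 0.2620

θ₁ = 0.0002, θ₂ = 1.1347, θ₃ = 0.2620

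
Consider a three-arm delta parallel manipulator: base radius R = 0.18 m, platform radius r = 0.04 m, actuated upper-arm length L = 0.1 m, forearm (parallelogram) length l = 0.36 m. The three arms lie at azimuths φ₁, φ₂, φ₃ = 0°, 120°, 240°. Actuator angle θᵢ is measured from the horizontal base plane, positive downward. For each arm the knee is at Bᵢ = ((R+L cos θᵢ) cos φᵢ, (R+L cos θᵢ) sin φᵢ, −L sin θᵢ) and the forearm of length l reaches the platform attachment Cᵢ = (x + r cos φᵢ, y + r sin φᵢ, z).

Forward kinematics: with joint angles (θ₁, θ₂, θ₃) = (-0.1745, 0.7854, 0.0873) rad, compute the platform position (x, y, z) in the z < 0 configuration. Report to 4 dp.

(0.0539, -0.0579, -0.2863)

centre 1 = (0.2385·cos0.0°, 0.2385·sin0.0°, 0.0174) = (0.2385, 0.0000, 0.0174)
φ2=120.0°: virtual centre (-0.1054, 0.1825, -0.0707), radius l
φ3=240.0°: virtual centre (-0.1198, -0.2075, -0.0087), radius l
|centre ₂|²−|centre ₁|² = -0.0078;  |centre ₃|²−|centre ₁|² = 0.0003
[-0.6877 0.3650 -0.1761]·P = -0.0078;  [-0.7166 -0.4150 -0.0522]·P = 0.0003
Cramer: x(z) = 0.0057-0.1685z;  y(z) = -0.0106+0.1652z
sphere 1 gives Az²+Bz+C=0 with A=1.0557, B=0.0402, C=-0.0750;  B²−4AC=0.3183;  roots -0.2863, 0.2482;  negative root z = -0.2863
x = 0.0539, y = -0.0579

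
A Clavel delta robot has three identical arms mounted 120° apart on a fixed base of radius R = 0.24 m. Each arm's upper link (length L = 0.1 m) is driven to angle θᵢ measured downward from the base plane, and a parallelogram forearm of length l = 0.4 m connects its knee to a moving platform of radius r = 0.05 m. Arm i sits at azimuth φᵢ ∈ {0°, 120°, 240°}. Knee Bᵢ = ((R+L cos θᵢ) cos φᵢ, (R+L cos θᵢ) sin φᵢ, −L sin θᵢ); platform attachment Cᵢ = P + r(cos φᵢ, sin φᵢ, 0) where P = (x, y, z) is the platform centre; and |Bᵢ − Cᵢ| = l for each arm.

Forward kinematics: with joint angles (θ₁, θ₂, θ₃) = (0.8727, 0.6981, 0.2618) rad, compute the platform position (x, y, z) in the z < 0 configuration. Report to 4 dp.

(-0.0379, -0.0350, -0.3475)

O1 = (0.2543·cos0.0°, 0.2543·sin0.0°, -0.0766) = (0.2543, 0.0000, -0.0766)
φ2=120.0°: virtual centre (-0.1333, 0.2309, -0.0643), radius l
O3 = (0.2866·cos240.0°, 0.2866·sin240.0°, -0.0259) = (-0.1433, -0.2482, -0.0259)
eliminate P² terms by subtracting sphere 1 from 2 and 3
plane₁₂: -0.7752x+0.4618y+0.0247z = 0.0047
det = 0.7520;  x = -0.0106+0.0786z,  y = -0.0077+0.0785z
quadratic in z: (1.0123)z²+(0.1104)z+(-0.0839)=0, √Δ=0.5932 → z ∈ {-0.3475, 0.2385}; z = -0.3475 (taking z<0)
x = -0.0379, y = -0.0350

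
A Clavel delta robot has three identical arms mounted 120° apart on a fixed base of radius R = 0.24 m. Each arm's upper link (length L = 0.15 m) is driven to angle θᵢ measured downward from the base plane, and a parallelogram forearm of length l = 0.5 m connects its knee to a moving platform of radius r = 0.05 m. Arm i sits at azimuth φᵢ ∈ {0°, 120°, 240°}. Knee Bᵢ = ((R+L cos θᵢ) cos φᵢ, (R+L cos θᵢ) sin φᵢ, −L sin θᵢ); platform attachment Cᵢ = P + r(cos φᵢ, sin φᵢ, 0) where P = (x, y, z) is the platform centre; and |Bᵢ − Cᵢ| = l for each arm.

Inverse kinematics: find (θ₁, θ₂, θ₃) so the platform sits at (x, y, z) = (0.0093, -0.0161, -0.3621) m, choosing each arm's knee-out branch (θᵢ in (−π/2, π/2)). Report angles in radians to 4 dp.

θ₁ = -0.0873, θ₂ = 0.0873, θ₃ = -0.0872

arm 1 (φ=0.0°): x'=0.0093, y'=-0.0161
  e−x'=0.1807;  (l²−L²−(e−x')²−y'²−z²)/2L = 0.2116
  √(A²+B²)=0.4047;  θ1 = -1.1079+1.0207 ≈ -0.0873
arm 2 (φ=120.0°): x'=-0.0186, y'=0.0000
  A cos θ + B sin θ = C:  0.2086·cos θ + -0.3621·sin θ = 0.1762
  √(A²+B²)=0.4179;  θ2 = -1.0482+1.1354 ≈ 0.0873
arm 3 (φ=240.0°): x'=0.0093, y'=0.0161
  e−x'=0.1807;  (l²−L²−(e−x')²−y'²−z²)/2L = 0.2116
  γ=atan2(-0.3621,0.1807)=-1.1079;  ψ=arccos(0.5228)=1.0207;  θ3=γ+ψ≈-0.0872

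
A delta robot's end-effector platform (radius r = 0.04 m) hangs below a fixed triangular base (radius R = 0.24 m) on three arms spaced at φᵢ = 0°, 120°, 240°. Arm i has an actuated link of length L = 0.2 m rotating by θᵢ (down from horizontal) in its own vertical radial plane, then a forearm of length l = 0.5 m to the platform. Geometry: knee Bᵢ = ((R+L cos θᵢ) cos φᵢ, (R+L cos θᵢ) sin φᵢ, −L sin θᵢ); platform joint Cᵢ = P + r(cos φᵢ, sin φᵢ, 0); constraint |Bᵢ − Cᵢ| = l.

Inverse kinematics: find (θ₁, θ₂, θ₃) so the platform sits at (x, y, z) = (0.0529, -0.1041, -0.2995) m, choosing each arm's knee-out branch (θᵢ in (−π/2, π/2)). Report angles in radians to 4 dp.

θ₁ = -0.2616, θ₂ = 0.6980, θ₃ = -0.3484

arm 1 (φ=0.0°): x'=0.0529, y'=-0.1041
  e−x'=0.1471;  (l²−L²−(e−x')²−y'²−z²)/2L = 0.2196
  θ1 = atan2(B,A) + arccos(C/0.3337) = -0.2616
rotate P by −φ2: (-0.1166, 0.0062, -0.2995)
  A=0.3166, B=-0.2995, C=(l²−L²−A²−y'²−z²)/(2L)=0.0501
  θ2 = atan2(B,A) + arccos(C/0.4358) = 0.6980
arm 3 (φ=240.0°): x'=0.0637, y'=0.0979
  e−x'=0.1363;  (l²−L²−(e−x')²−y'²−z²)/2L = 0.2304
  √(A²+B²)=0.3291;  θ3 = -1.1437+0.7953 ≈ -0.3484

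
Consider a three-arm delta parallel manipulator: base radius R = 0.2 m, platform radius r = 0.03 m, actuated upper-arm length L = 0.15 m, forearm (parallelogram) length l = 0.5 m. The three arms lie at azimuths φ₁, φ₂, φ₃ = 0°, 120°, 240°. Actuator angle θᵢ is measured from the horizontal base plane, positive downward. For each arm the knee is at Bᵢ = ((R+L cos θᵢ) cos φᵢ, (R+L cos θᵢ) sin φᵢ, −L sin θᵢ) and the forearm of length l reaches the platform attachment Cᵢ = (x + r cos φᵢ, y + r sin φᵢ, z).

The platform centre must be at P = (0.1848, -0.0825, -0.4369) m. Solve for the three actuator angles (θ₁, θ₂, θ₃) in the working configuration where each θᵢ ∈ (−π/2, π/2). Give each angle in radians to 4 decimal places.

arm 1 (φ=0.0°): x'=0.1848, y'=-0.0825
  A=-0.0148, B=-0.4369, C=(l²−L²−A²−y'²−z²)/(2L)=0.0986
  θ1 = atan2(B,A) + arccos(C/0.4372) = -0.2615
rotate P by −φ2: (-0.1638, -0.1188, -0.4369)
  e−x'=0.3338;  (l²−L²−(e−x')²−y'²−z²)/2L = -0.2965
  √(A²+B²)=0.5499;  θ2 = -0.9183+2.1403 ≈ 1.2220
arm 3 (φ=240.0°): x'=-0.0210, y'=0.2013
  e−x'=0.1910;  (l²−L²−(e−x')²−y'²−z²)/2L = -0.1345
  θ3 = atan2(B,A) + arccos(C/0.4768) = 0.6981

θ₁ = -0.2615, θ₂ = 1.2220, θ₃ = 0.6981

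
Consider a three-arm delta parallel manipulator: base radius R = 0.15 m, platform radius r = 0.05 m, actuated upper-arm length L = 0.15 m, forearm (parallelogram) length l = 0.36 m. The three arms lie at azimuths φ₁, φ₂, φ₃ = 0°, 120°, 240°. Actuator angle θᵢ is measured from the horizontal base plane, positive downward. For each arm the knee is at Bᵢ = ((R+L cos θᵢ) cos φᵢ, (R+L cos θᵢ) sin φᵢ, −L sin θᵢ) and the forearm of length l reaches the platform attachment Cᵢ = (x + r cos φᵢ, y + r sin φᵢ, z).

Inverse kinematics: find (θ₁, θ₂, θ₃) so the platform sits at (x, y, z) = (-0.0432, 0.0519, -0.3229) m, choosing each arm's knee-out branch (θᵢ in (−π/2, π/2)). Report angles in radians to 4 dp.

arm 1 (φ=0.0°): x'=-0.0432, y'=0.0519
  A=0.1432, B=-0.3229, C=(l²−L²−A²−y'²−z²)/(2L)=-0.0679
  γ=atan2(-0.3229,0.1432)=-1.1534;  ψ=arccos(-0.1922)=1.7642;  θ1=γ+ψ≈0.6108
rotate P by −φ2: (0.0665, 0.0115, -0.3229)
  A=0.0335, B=-0.3229, C=(l²−L²−A²−y'²−z²)/(2L)=0.0053
  √(A²+B²)=0.3246;  θ2 = -1.4676+1.5545 ≈ 0.0870
rotate P by −φ3: (-0.0233, -0.0634, -0.3229)
  A cos θ + B sin θ = C:  0.1233·cos θ + -0.3229·sin θ = -0.0546
  γ=atan2(-0.3229,0.1233)=-1.2059;  ψ=arccos(-0.1581)=1.7296;  θ3=γ+ψ≈0.5236

θ₁ = 0.6108, θ₂ = 0.0870, θ₃ = 0.5236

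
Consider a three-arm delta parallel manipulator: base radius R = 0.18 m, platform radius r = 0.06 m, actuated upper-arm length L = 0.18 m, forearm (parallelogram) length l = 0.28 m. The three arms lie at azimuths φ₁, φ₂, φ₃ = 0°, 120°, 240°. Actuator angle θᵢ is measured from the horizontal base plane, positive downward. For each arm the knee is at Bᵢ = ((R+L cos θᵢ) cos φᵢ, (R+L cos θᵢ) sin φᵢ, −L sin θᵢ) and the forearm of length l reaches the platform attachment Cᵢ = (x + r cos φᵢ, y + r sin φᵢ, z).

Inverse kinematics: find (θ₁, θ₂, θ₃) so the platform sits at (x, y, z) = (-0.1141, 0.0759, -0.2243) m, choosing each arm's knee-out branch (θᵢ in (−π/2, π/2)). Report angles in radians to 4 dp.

rotate P by −φ1: (-0.1141, 0.0759, -0.2243)
  e−x'=0.2341;  (l²−L²−(e−x')²−y'²−z²)/2L = -0.1802
  θ1 = atan2(B,A) + arccos(C/0.3242) = 1.3961
rotate P by −φ2: (0.1228, 0.0609, -0.2243)
  A cos θ + B sin θ = C:  -0.0028·cos θ + -0.2243·sin θ = -0.0223
  γ=atan2(-0.2243,-0.0028)=-1.5832;  ψ=arccos(-0.0993)=1.6703;  θ2=γ+ψ≈0.0871
φ3=240.0° → target in arm frame (-0.0087, -0.1368)
  A=0.1287, B=-0.2243, C=(l²−L²−A²−y'²−z²)/(2L)=-0.1099
  √(A²+B²)=0.2586;  θ3 = -1.0499+2.0099 ≈ 0.9599

θ₁ = 1.3961, θ₂ = 0.0871, θ₃ = 0.9599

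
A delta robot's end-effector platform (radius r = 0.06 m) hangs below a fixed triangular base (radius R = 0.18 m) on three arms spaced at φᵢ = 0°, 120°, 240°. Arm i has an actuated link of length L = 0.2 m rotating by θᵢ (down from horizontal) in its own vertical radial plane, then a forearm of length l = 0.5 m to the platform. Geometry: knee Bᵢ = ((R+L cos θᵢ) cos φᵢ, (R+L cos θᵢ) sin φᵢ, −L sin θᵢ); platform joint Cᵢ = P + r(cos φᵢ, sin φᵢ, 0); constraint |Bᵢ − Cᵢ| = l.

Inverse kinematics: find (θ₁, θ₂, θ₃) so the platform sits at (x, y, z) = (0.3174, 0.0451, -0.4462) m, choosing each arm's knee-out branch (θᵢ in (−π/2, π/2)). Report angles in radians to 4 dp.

θ₁ = -0.2617, θ₂ = 1.2221, θ₃ = 1.3965

rotate P by −φ1: (0.3174, 0.0451, -0.4462)
  e−x'=-0.1974;  (l²−L²−(e−x')²−y'²−z²)/2L = -0.0752
  √(A²+B²)=0.4879;  θ1 = -1.9873+1.7256 ≈ -0.2617
rotate P by −φ2: (-0.1196, -0.2974, -0.4462)
  A cos θ + B sin θ = C:  0.2396·cos θ + -0.4462·sin θ = -0.3375
  √(A²+B²)=0.5065;  θ2 = -1.0779+2.3000 ≈ 1.2221
arm 3 (φ=240.0°): x'=-0.1978, y'=0.2523
  A cos θ + B sin θ = C:  0.3178·cos θ + -0.4462·sin θ = -0.3843
  √(A²+B²)=0.5478;  θ3 = -0.9520+2.3485 ≈ 1.3965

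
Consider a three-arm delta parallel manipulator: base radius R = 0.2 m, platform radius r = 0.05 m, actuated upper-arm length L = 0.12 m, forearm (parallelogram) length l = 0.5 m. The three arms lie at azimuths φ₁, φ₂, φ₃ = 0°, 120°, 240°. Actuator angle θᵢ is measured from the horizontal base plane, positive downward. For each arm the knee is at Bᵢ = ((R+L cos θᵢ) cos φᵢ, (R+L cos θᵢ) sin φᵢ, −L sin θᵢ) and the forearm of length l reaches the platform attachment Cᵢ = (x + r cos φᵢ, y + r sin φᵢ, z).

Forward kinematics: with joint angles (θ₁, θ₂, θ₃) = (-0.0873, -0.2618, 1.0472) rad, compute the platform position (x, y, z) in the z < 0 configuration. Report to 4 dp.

φ1=0.0°: virtual centre (0.2695, 0.0000, 0.0105), radius l
arm 2 at φ=120.0°: (R−r)+L cos θ2 = 0.2659;  centre 2 = (-0.1330, 0.2303, 0.0311)
centre 3 = (0.2100·cos240.0°, 0.2100·sin240.0°, -0.1039) = (-0.1050, -0.1819, -0.1039)
|centre ₂|²−|centre ₁|² = -0.0011;  |centre ₃|²−|centre ₁|² = -0.0179
linear system: -0.8050x+0.4606y = -0.0011−0.0412z; -0.7491x+-0.3637y = -0.0179−-0.2288z
Cramer: x(z) = 0.0135-0.1417z;  y(z) = 0.0213-0.3371z
quadratic in z: (1.1337)z²+(0.0373)z+(-0.1839)=0, √Δ=0.9140 → z ∈ {-0.4195, 0.3866}; z = -0.4195 (taking z<0)
x = 0.0730, y = 0.1627

(0.0730, 0.1627, -0.4195)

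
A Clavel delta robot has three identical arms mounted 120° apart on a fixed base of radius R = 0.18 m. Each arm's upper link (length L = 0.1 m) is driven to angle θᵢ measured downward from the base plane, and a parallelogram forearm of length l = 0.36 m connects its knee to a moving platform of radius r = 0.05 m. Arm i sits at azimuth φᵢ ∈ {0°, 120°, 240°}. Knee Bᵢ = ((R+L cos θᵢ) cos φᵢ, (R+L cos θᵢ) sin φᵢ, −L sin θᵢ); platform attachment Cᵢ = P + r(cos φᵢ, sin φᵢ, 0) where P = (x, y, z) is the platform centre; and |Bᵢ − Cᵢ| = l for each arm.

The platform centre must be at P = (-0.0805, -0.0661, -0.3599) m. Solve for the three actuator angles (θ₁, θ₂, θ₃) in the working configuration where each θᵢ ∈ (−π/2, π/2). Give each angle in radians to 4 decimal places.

θ₁ = 1.3086, θ₂ = 0.9599, θ₃ = 0.2615

rotate P by −φ1: (-0.0805, -0.0661, -0.3599)
  e−x'=0.2105;  (l²−L²−(e−x')²−y'²−z²)/2L = -0.2930
  √(A²+B²)=0.4169;  θ1 = -1.0416+2.3502 ≈ 1.3086
rotate P by −φ2: (-0.0170, 0.1028, -0.3599)
  A cos θ + B sin θ = C:  0.1470·cos θ + -0.3599·sin θ = -0.2105
  θ2 = atan2(B,A) + arccos(C/0.3888) = 0.9599
arm 3 (φ=240.0°): x'=0.0975, y'=-0.0367
  e−x'=0.0325;  (l²−L²−(e−x')²−y'²−z²)/2L = -0.0616
  √(A²+B²)=0.3614;  θ3 = -1.4807+1.7422 ≈ 0.2615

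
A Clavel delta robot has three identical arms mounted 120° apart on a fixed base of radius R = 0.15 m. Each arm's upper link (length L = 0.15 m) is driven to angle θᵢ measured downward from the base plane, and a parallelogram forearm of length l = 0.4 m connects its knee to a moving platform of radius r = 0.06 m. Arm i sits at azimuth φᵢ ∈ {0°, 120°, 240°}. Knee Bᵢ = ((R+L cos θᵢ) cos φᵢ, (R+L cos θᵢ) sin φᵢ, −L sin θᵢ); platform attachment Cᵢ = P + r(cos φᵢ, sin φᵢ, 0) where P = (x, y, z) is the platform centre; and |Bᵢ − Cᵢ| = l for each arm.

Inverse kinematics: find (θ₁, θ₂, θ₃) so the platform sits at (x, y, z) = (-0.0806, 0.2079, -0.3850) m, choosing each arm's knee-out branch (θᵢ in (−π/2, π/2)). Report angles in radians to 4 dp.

θ₁ = 1.1345, θ₂ = -0.0873, θ₃ = 1.3087

rotate P by −φ1: (-0.0806, 0.2079, -0.3850)
  e−x'=0.1706;  (l²−L²−(e−x')²−y'²−z²)/2L = -0.2768
  √(A²+B²)=0.4211;  θ1 = -1.1537+2.2882 ≈ 1.1345
φ2=120.0° → target in arm frame (0.2203, -0.0341)
  A cos θ + B sin θ = C:  -0.1303·cos θ + -0.3850·sin θ = -0.0963
  θ2 = atan2(B,A) + arccos(C/0.4065) = -0.0873
arm 3 (φ=240.0°): x'=-0.1397, y'=-0.1738
  A cos θ + B sin θ = C:  0.2297·cos θ + -0.3850·sin θ = -0.3123
  √(A²+B²)=0.4483;  θ3 = -1.0328+2.3415 ≈ 1.3087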